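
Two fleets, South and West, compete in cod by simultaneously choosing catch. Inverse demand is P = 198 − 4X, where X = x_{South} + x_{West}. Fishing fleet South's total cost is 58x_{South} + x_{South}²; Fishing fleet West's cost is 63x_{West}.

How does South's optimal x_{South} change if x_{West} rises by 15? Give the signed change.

-6

Fishing fleet South's profit: π = x_{South}(198 − 4(x_{South} + x_{West})) − 58x_{South} − x_{South}².
∂π/∂x_{South} = 140 − 10x_{South} − 4x_{West} = 0, so x_{South} = 14 − 0.4x_{West}.
The reaction-function slope is −0.4, so a 15-unit rise in x_{West} moves x_{South} by −0.4 × 15 = −6. South's best response falls — the actions are strategic substitutes.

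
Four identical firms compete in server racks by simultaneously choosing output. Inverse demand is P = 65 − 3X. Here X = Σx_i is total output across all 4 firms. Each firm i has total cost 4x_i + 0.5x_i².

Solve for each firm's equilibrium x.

A representative firm's profit is π_i = x_i(65 − 3X) − 4x_i − 0.5x_i², with X = x_i + Σ_{j≠i} x_j.
First-order condition: 61 − 7x_i − 3Σ_{j≠i} x_j = 0.
With identical firms, set every x_j = x: then 61 − 7x − 9x = 0, i.e. x = 61/16 = 3.8125.

3.8125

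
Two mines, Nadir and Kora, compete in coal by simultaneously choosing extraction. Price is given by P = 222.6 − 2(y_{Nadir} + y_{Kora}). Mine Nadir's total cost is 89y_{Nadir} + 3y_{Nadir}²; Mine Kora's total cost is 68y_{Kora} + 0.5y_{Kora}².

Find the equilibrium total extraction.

35.6

Mine Nadir's profit: π = y_{Nadir}(222.6 − 2(y_{Nadir} + y_{Kora})) − 89y_{Nadir} − 3y_{Nadir}².
∂π/∂y_{Nadir} = 133.6 − 10y_{Nadir} − 2y_{Kora} = 0, so y_{Nadir} = 13.36 − 0.2y_{Kora}.
For Kora: ∂π/∂y_{Kora} = 154.6 − 5y_{Kora} − 2y_{Nadir} = 0 ⇒ y_{Kora} = 30.92 − 0.4y_{Nadir}.
Substituting the second reaction function into the first: y_{Nadir} = 13.36 − 0.2(30.92 − 0.4y_{Nadir}), which gives 0.92y_{Nadir} = 7.176 ⇒ y_{Nadir} = 7.8.
Then y_{Kora} = 30.92 − 0.4·7.8 = 27.8.
Total extraction: 7.8 + 27.8 = 35.6.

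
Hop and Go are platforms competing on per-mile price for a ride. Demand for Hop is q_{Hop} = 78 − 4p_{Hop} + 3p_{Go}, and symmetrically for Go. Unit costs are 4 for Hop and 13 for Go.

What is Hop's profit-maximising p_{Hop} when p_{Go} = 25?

21.125

Hop's profit: π = (p_{Hop} − 4)(78 − 4p_{Hop} + 3p_{Go}).
∂π/∂p_{Hop} = 94 − 8p_{Hop} + 3p_{Go} = 0 ⇒ p_{Hop} = 11.75 + 0.375p_{Go}.
At p_{Go} = 25: p_{Hop} = 11.75 + 0.375·25 = 21.125.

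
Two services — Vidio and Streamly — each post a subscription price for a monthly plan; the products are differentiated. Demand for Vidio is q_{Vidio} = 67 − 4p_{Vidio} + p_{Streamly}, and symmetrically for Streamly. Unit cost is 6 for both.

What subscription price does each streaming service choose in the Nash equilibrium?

Vidio's profit: π = (p_{Vidio} − 6)(67 − 4p_{Vidio} + p_{Streamly}).
∂π/∂p_{Vidio} = 91 − 8p_{Vidio} + p_{Streamly} = 0 ⇒ p_{Vidio} = 11.375 + 0.125p_{Streamly}.
By symmetry p_{Streamly} = p_{Vidio}; substituting into the reaction function, 0.875p_{Vidio} = 11.375 and p_{Vidio} = 13.

13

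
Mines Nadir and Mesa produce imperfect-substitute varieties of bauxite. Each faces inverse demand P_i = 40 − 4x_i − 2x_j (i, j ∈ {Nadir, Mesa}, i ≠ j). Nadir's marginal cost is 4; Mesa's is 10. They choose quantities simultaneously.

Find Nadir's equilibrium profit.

Mine Nadir's profit: π = x_{Nadir}(40 − 4x_{Nadir} − 2x_{Mesa}) − 4x_{Nadir}.
∂π/∂x_{Nadir} = 36 − 8x_{Nadir} − 2x_{Mesa} = 0 ⇒ x_{Nadir} = 4.5 − 0.25x_{Mesa}.
Similarly x_{Mesa} = 3.75 − 0.25x_{Nadir}.
Solving the two reaction functions simultaneously: (1 − (−0.25)(−0.25))x_{Nadir} = 4.5 − 0.25·3.75, so 0.9375x_{Nadir} = 3.5625 and x_{Nadir} = 3.8.
Then x_{Mesa} = 3.75 − 0.25·3.8 = 2.8.
P_{Nadir} = 40 − 4·3.8 − 2·2.8 = 19.2.
Profit = (19.2 − 4)·3.8 = 57.76.

57.76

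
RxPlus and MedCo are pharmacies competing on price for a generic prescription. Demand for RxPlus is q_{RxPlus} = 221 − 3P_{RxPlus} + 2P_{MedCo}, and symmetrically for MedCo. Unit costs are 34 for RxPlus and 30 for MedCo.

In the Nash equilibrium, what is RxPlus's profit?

RxPlus's profit: π = (P_{RxPlus} − 34)(221 − 3P_{RxPlus} + 2P_{MedCo}).
∂π/∂P_{RxPlus} = 323 − 6P_{RxPlus} + 2P_{MedCo} = 0 ⇒ P_{RxPlus} = 323/6 + (1/3)P_{MedCo}.
Similarly P_{MedCo} = 311/6 + (1/3)P_{RxPlus}.
Substituting the second reaction function into the first: P_{RxPlus} = 323/6 + (1/3)(311/6 + (1/3)P_{RxPlus}), which gives (8/9)P_{RxPlus} = 640/9 ⇒ P_{RxPlus} = 80.
Then P_{MedCo} = 311/6 + (1/3)·80 = 78.5.
q_{RxPlus} = 221 − 3·80 + 2·78.5 = 138.
Profit = (80 − 34)·138 = 6348.

6348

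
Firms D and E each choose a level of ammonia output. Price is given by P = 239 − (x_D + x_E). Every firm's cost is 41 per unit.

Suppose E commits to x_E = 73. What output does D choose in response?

62.5

Firm D's profit: π = x_D(239 − (x_D + x_E)) − 41x_D.
∂π/∂x_D = 198 − 2x_D − x_E = 0, so x_D = 99 − 0.5x_E.
At x_E = 73: x_D = 99 − 0.5·73 = 62.5.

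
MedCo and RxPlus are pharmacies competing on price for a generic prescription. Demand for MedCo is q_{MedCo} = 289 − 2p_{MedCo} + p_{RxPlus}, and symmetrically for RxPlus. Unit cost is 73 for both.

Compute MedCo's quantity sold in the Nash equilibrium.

144

MedCo's profit: π = (p_{MedCo} − 73)(289 − 2p_{MedCo} + p_{RxPlus}).
∂π/∂p_{MedCo} = 435 − 4p_{MedCo} + p_{RxPlus} = 0 ⇒ p_{MedCo} = 108.75 + 0.25p_{RxPlus}.
The game is symmetric, so in equilibrium p_{RxPlus} = p_{MedCo}: the reaction function gives 0.75p_{MedCo} = 108.75, hence p_{MedCo} = 145.
q_{MedCo} = 289 − 2·145 + 145 = 144.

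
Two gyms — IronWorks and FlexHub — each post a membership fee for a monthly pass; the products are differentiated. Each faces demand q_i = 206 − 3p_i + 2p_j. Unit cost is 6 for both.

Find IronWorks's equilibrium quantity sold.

150

IronWorks's profit: π = (p_{IronWorks} − 6)(206 − 3p_{IronWorks} + 2p_{FlexHub}).
∂π/∂p_{IronWorks} = 224 − 6p_{IronWorks} + 2p_{FlexHub} = 0 ⇒ p_{IronWorks} = 112/3 + (1/3)p_{FlexHub}.
Setting p_{IronWorks} = p_{FlexHub} in the reaction function: p_{IronWorks} = 112/3 + (1/3)p_{IronWorks}, so p_{IronWorks} = (112/3) / (2/3) = 56.
q_{IronWorks} = 206 − 3·56 + 2·56 = 150.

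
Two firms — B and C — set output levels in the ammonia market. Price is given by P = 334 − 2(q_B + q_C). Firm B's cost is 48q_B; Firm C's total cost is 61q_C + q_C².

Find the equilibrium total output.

84.5

Firm B's profit: π = q_B(334 − 2(q_B + q_C)) − 48q_B.
∂π/∂q_B = 286 − 4q_B − 2q_C = 0, so q_B = 71.5 − 0.5q_C.
For C: ∂π/∂q_C = 273 − 6q_C − 2q_B = 0 ⇒ q_C = 45.5 − (1/3)q_B.
Plugging q_C into B's best response: q_B = 71.5 − 0.5(45.5 − (1/3)q_B) ⇒ (5/6)q_B = 48.75, so q_B = 58.5.
Then q_C = 45.5 − (1/3)·58.5 = 26.
Total output: 58.5 + 26 = 84.5.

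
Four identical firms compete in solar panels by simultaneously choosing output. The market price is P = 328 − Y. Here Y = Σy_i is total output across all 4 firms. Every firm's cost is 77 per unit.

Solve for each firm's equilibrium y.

A representative firm's profit is π_i = y_i(328 − Y) − 77y_i, with Y = y_i + Σ_{j≠i} y_j.
First-order condition: 251 − 2y_i − Σ_{j≠i} y_j = 0.
In a symmetric equilibrium every firm chooses the same y, so Σ_{j≠i} y_j = 3y. The condition becomes 251 − 5y = 0, giving y = 251/5 = 50.2.

50.2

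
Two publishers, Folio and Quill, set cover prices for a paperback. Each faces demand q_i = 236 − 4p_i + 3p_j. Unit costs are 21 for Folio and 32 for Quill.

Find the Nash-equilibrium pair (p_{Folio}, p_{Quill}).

Folio's profit: π = (p_{Folio} − 21)(236 − 4p_{Folio} + 3p_{Quill}).
∂π/∂p_{Folio} = 320 − 8p_{Folio} + 3p_{Quill} = 0 ⇒ p_{Folio} = 40 + 0.375p_{Quill}.
Similarly p_{Quill} = 45.5 + 0.375p_{Folio}.
Plugging p_{Quill} into Folio's best response: p_{Folio} = 40 + 0.375(45.5 + 0.375p_{Folio}) ⇒ (55/64)p_{Folio} = 57.0625, so p_{Folio} = 66.4.
Then p_{Quill} = 45.5 + 0.375·66.4 = 70.4.

66.4, 70.4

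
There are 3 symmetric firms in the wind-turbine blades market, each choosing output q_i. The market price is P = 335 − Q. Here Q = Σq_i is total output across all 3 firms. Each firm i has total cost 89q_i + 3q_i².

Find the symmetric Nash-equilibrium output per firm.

24.6

A representative firm's profit is π_i = q_i(335 − Q) − 89q_i − 3q_i², with Q = q_i + Σ_{j≠i} q_j.
First-order condition: 246 − 8q_i − Σ_{j≠i} q_j = 0.
In a symmetric equilibrium every firm chooses the same q, so Σ_{j≠i} q_j = 2q. The condition becomes 246 − 10q = 0, giving q = 246/10 = 24.6.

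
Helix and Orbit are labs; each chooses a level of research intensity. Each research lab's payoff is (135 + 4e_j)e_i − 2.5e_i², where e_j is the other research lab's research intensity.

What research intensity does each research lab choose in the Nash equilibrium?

135

Helix's payoff is (135 + 4e_O)e_H − 2.5e_H².
∂π/∂e_H = 135 + 4e_O − 5e_H = 0, so e_H = 27 + 0.8e_O.
Setting e_H = e_O in the reaction function: e_H = 27 + 0.8e_H, so e_H = 27 / 0.2 = 135.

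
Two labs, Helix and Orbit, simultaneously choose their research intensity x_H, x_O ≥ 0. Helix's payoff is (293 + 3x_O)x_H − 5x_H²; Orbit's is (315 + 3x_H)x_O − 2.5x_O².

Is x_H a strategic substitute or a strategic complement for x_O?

Expanding Helix's payoff: 293x_H + 3x_Ox_H − 5x_H².
∂π/∂x_H = 293 + 3x_O − 10x_H = 0, so x_H = 29.3 + 0.3x_O.
The best-response slope dx_H/dx_O = 0.3 > 0: the reaction function is upward-sloping, so the choices are strategic complements.

strategic complements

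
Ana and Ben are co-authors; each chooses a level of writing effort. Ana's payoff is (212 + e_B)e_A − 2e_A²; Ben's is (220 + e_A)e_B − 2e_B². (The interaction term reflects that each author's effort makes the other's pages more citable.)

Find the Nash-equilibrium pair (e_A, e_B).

Expanding Ana's payoff: 212e_A + e_Be_A − 2e_A².
∂π/∂e_A = 212 + e_B − 4e_A = 0, so e_A = 53 + 0.25e_B.
Likewise for Ben: e_B = 55 + 0.25e_A.
Plugging e_B into Ana's best response: e_A = 53 + 0.25(55 + 0.25e_A) ⇒ 0.9375e_A = 66.75, so e_A = 71.2.
Then e_B = 55 + 0.25·71.2 = 72.8.

71.2, 72.8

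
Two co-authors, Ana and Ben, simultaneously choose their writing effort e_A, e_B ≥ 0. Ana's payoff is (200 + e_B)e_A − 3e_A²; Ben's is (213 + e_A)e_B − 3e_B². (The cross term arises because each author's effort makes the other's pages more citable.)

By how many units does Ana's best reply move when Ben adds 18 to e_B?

Expanding Ana's payoff: 200e_A + e_Be_A − 3e_A².
∂π/∂e_A = 200 + e_B − 6e_A = 0, so e_A = 100/3 + (1/6)e_B.
The reaction-function slope is 1/6, so an 18-unit rise in e_B moves e_A by 1/6 × 18 = 3. Ana's best response rises — the actions are strategic complements.

3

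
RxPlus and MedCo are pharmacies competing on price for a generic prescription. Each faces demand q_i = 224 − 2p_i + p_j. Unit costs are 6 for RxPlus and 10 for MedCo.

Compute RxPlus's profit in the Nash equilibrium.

10716.48

RxPlus's profit: π = (p_{RxPlus} − 6)(224 − 2p_{RxPlus} + p_{MedCo}).
∂π/∂p_{RxPlus} = 236 − 4p_{RxPlus} + p_{MedCo} = 0 ⇒ p_{RxPlus} = 59 + 0.25p_{MedCo}.
Similarly p_{MedCo} = 61 + 0.25p_{RxPlus}.
Substituting the second reaction function into the first: p_{RxPlus} = 59 + 0.25(61 + 0.25p_{RxPlus}), which gives 0.9375p_{RxPlus} = 74.25 ⇒ p_{RxPlus} = 79.2.
Then p_{MedCo} = 61 + 0.25·79.2 = 80.8.
q_{RxPlus} = 224 − 2·79.2 + 80.8 = 146.4.
Profit = (79.2 − 6)·146.4 = 10716.48.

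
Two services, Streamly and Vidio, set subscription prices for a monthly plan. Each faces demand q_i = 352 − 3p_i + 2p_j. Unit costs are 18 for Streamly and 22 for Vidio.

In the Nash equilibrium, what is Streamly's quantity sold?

252.75

Streamly's profit: π = (p_{Streamly} − 18)(352 − 3p_{Streamly} + 2p_{Vidio}).
∂π/∂p_{Streamly} = 406 − 6p_{Streamly} + 2p_{Vidio} = 0 ⇒ p_{Streamly} = 203/3 + (1/3)p_{Vidio}.
Similarly p_{Vidio} = 209/3 + (1/3)p_{Streamly}.
Substituting the second reaction function into the first: p_{Streamly} = 203/3 + (1/3)(209/3 + (1/3)p_{Streamly}), which gives (8/9)p_{Streamly} = 818/9 ⇒ p_{Streamly} = 102.25.
Then p_{Vidio} = 209/3 + (1/3)·102.25 = 103.75.
q_{Streamly} = 352 − 3·102.25 + 2·103.75 = 252.75.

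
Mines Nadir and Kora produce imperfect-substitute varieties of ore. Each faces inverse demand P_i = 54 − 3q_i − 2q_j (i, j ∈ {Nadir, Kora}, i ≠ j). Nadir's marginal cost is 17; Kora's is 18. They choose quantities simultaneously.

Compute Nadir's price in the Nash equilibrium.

Mine Nadir's profit: π = q_{Nadir}(54 − 3q_{Nadir} − 2q_{Kora}) − 17q_{Nadir}.
∂π/∂q_{Nadir} = 37 − 6q_{Nadir} − 2q_{Kora} = 0 ⇒ q_{Nadir} = 37/6 − (1/3)q_{Kora}.
Similarly q_{Kora} = 6 − (1/3)q_{Nadir}.
Substituting the second reaction function into the first: q_{Nadir} = 37/6 − (1/3)(6 − (1/3)q_{Nadir}), which gives (8/9)q_{Nadir} = 25/6 ⇒ q_{Nadir} = 4.6875.
Then q_{Kora} = 6 − (1/3)·4.6875 = 4.4375.
P_{Nadir} = 54 − 3·4.6875 − 2·4.4375 = 31.0625.

31.0625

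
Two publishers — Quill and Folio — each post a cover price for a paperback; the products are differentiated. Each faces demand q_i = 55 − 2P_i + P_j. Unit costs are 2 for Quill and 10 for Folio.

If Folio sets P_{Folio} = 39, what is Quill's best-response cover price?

Quill's profit: π = (P_{Quill} − 2)(55 − 2P_{Quill} + P_{Folio}).
∂π/∂P_{Quill} = 59 − 4P_{Quill} + P_{Folio} = 0 ⇒ P_{Quill} = 14.75 + 0.25P_{Folio}.
At P_{Folio} = 39: P_{Quill} = 14.75 + 0.25·39 = 24.5.

24.5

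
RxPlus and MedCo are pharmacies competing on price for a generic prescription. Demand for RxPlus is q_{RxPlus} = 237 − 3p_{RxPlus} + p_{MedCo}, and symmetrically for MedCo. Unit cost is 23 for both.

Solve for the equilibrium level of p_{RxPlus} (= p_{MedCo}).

RxPlus's profit: π = (p_{RxPlus} − 23)(237 − 3p_{RxPlus} + p_{MedCo}).
∂π/∂p_{RxPlus} = 306 − 6p_{RxPlus} + p_{MedCo} = 0 ⇒ p_{RxPlus} = 51 + (1/6)p_{MedCo}.
Setting p_{RxPlus} = p_{MedCo} in the reaction function: p_{RxPlus} = 51 + (1/6)p_{RxPlus}, so p_{RxPlus} = 51 / (5/6) = 61.2.

61.2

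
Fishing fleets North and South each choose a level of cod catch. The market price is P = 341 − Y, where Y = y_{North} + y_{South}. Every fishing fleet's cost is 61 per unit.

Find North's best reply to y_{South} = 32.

Fishing fleet North's profit: π = y_{North}(341 − (y_{North} + y_{South})) − 61y_{North}.
∂π/∂y_{North} = 280 − 2y_{North} − y_{South} = 0, so y_{North} = 140 − 0.5y_{South}.
At y_{South} = 32: y_{North} = 140 − 0.5·32 = 124.

124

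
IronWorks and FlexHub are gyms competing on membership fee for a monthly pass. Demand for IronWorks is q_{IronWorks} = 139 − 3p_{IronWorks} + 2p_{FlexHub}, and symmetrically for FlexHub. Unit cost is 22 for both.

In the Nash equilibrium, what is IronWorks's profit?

IronWorks's profit: π = (p_{IronWorks} − 22)(139 − 3p_{IronWorks} + 2p_{FlexHub}).
∂π/∂p_{IronWorks} = 205 − 6p_{IronWorks} + 2p_{FlexHub} = 0 ⇒ p_{IronWorks} = 205/6 + (1/3)p_{FlexHub}.
By symmetry p_{FlexHub} = p_{IronWorks}; substituting into the reaction function, (2/3)p_{IronWorks} = 205/6 and p_{IronWorks} = 51.25.
q_{IronWorks} = 139 − 3·51.25 + 2·51.25 = 87.75.
Profit = (51.25 − 22)·87.75 = 2566.6875.

2566.6875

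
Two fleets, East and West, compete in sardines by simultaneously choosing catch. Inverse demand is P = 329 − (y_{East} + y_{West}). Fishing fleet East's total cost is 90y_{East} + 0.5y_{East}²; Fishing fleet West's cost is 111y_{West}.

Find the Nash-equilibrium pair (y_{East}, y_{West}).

52, 83

Fishing fleet East's profit: π = y_{East}(329 − (y_{East} + y_{West})) − 90y_{East} − 0.5y_{East}².
∂π/∂y_{East} = 239 − 3y_{East} − y_{West} = 0, so y_{East} = 239/3 − (1/3)y_{West}.
For West: ∂π/∂y_{West} = 218 − 2y_{West} − y_{East} = 0 ⇒ y_{West} = 109 − 0.5y_{East}.
Substituting the second reaction function into the first: y_{East} = 239/3 − (1/3)(109 − 0.5y_{East}), which gives (5/6)y_{East} = 130/3 ⇒ y_{East} = 52.
Then y_{West} = 109 − 0.5·52 = 83.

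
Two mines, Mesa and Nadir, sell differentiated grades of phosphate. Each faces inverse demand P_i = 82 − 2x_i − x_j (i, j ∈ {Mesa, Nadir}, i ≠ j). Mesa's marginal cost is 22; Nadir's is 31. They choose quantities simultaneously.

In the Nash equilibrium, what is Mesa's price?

Mine Mesa's profit: π = x_{Mesa}(82 − 2x_{Mesa} − x_{Nadir}) − 22x_{Mesa}.
∂π/∂x_{Mesa} = 60 − 4x_{Mesa} − x_{Nadir} = 0 ⇒ x_{Mesa} = 15 − 0.25x_{Nadir}.
Similarly x_{Nadir} = 12.75 − 0.25x_{Mesa}.
Substituting the second reaction function into the first: x_{Mesa} = 15 − 0.25(12.75 − 0.25x_{Mesa}), which gives 0.9375x_{Mesa} = 11.8125 ⇒ x_{Mesa} = 12.6.
Then x_{Nadir} = 12.75 − 0.25·12.6 = 9.6.
P_{Mesa} = 82 − 2·12.6 − 9.6 = 47.2.

47.2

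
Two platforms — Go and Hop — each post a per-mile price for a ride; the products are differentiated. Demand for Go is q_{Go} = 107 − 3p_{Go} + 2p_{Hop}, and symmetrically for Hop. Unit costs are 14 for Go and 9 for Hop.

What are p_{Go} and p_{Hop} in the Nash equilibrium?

Go's profit: π = (p_{Go} − 14)(107 − 3p_{Go} + 2p_{Hop}).
∂π/∂p_{Go} = 149 − 6p_{Go} + 2p_{Hop} = 0 ⇒ p_{Go} = 149/6 + (1/3)p_{Hop}.
Similarly p_{Hop} = 67/3 + (1/3)p_{Go}.
Solving the two reaction functions simultaneously: (1 − (1/3)(1/3))p_{Go} = 149/6 + (1/3)·(67/3), so (8/9)p_{Go} = 581/18 and p_{Go} = 36.3125.
Then p_{Hop} = 67/3 + (1/3)·36.3125 = 34.4375.

36.3125, 34.4375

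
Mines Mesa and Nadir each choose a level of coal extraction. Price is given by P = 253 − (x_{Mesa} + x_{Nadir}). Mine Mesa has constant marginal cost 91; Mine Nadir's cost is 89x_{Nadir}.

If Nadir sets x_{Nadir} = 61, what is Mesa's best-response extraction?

50.5

Mine Mesa's profit: π = x_{Mesa}(253 − (x_{Mesa} + x_{Nadir})) − 91x_{Mesa}.
∂π/∂x_{Mesa} = 162 − 2x_{Mesa} − x_{Nadir} = 0, so x_{Mesa} = 81 − 0.5x_{Nadir}.
At x_{Nadir} = 61: x_{Mesa} = 81 − 0.5·61 = 50.5.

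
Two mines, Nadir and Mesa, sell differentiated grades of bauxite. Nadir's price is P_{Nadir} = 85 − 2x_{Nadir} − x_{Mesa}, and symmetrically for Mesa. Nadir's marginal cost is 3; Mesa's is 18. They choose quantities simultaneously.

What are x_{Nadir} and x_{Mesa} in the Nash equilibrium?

17.4, 12.4

Mine Nadir's profit: π = x_{Nadir}(85 − 2x_{Nadir} − x_{Mesa}) − 3x_{Nadir}.
∂π/∂x_{Nadir} = 82 − 4x_{Nadir} − x_{Mesa} = 0 ⇒ x_{Nadir} = 20.5 − 0.25x_{Mesa}.
Similarly x_{Mesa} = 16.75 − 0.25x_{Nadir}.
Substituting the second reaction function into the first: x_{Nadir} = 20.5 − 0.25(16.75 − 0.25x_{Nadir}), which gives 0.9375x_{Nadir} = 16.3125 ⇒ x_{Nadir} = 17.4.
Then x_{Mesa} = 16.75 − 0.25·17.4 = 12.4.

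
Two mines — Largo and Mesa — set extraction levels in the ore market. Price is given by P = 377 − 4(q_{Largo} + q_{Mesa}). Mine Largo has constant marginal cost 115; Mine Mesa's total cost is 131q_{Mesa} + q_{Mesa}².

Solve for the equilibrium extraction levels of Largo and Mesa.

25.5625, 14.375

Mine Largo's profit: π = q_{Largo}(377 − 4(q_{Largo} + q_{Mesa})) − 115q_{Largo}.
∂π/∂q_{Largo} = 262 − 8q_{Largo} − 4q_{Mesa} = 0, so q_{Largo} = 32.75 − 0.5q_{Mesa}.
For Mesa: ∂π/∂q_{Mesa} = 246 − 10q_{Mesa} − 4q_{Largo} = 0 ⇒ q_{Mesa} = 24.6 − 0.4q_{Largo}.
Plugging q_{Mesa} into Largo's best response: q_{Largo} = 32.75 − 0.5(24.6 − 0.4q_{Largo}) ⇒ 0.8q_{Largo} = 20.45, so q_{Largo} = 25.5625.
Then q_{Mesa} = 24.6 − 0.4·25.5625 = 14.375.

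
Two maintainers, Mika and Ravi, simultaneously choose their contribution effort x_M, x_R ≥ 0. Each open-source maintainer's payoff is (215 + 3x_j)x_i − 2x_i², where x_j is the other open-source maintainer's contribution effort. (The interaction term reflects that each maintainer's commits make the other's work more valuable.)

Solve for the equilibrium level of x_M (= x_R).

Mika's payoff is (215 + 3x_R)x_M − 2x_M².
∂π/∂x_M = 215 + 3x_R − 4x_M = 0, so x_M = 53.75 + 0.75x_R.
Setting x_M = x_R in the reaction function: x_M = 53.75 + 0.75x_M, so x_M = 53.75 / 0.25 = 215.

215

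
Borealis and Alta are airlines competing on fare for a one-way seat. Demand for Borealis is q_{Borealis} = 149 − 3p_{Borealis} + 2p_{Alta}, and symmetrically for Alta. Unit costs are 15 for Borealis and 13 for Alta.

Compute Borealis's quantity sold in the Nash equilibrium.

99.375

Borealis's profit: π = (p_{Borealis} − 15)(149 − 3p_{Borealis} + 2p_{Alta}).
∂π/∂p_{Borealis} = 194 − 6p_{Borealis} + 2p_{Alta} = 0 ⇒ p_{Borealis} = 97/3 + (1/3)p_{Alta}.
Similarly p_{Alta} = 94/3 + (1/3)p_{Borealis}.
Plugging p_{Alta} into Borealis's best response: p_{Borealis} = 97/3 + (1/3)(94/3 + (1/3)p_{Borealis}) ⇒ (8/9)p_{Borealis} = 385/9, so p_{Borealis} = 48.125.
Then p_{Alta} = 94/3 + (1/3)·48.125 = 47.375.
q_{Borealis} = 149 − 3·48.125 + 2·47.375 = 99.375.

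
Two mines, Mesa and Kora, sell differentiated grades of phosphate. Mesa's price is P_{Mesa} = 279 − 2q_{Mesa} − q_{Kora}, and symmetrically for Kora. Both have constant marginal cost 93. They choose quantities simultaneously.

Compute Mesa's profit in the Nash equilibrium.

2767.68

Mine Mesa's profit: π = q_{Mesa}(279 − 2q_{Mesa} − q_{Kora}) − 93q_{Mesa}.
∂π/∂q_{Mesa} = 186 − 4q_{Mesa} − q_{Kora} = 0 ⇒ q_{Mesa} = 46.5 − 0.25q_{Kora}.
Setting q_{Mesa} = q_{Kora} in the reaction function: q_{Mesa} = 46.5 − 0.25q_{Mesa}, so q_{Mesa} = 46.5 / 1.25 = 37.2.
P_{Mesa} = 279 − 2·37.2 − 37.2 = 167.4.
Profit = (167.4 − 93)·37.2 = 2767.68.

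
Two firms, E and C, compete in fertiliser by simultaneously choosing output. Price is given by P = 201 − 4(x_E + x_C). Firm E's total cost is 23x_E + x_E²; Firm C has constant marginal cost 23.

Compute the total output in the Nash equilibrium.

Firm E's profit: π = x_E(201 − 4(x_E + x_C)) − 23x_E − x_E².
∂π/∂x_E = 178 − 10x_E − 4x_C = 0, so x_E = 17.8 − 0.4x_C.
For C: ∂π/∂x_C = 178 − 8x_C − 4x_E = 0 ⇒ x_C = 22.25 − 0.5x_E.
Solving the two reaction functions simultaneously: (1 − (−0.4)(−0.5))x_E = 17.8 − 0.4·22.25, so 0.8x_E = 8.9 and x_E = 11.125.
Then x_C = 22.25 − 0.5·11.125 = 16.6875.
Total output: 11.125 + 16.6875 = 27.8125.

27.8125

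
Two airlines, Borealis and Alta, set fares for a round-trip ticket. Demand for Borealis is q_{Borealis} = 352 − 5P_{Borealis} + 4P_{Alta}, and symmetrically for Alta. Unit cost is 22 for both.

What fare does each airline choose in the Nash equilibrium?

77

Borealis's profit: π = (P_{Borealis} − 22)(352 − 5P_{Borealis} + 4P_{Alta}).
∂π/∂P_{Borealis} = 462 − 10P_{Borealis} + 4P_{Alta} = 0 ⇒ P_{Borealis} = 46.2 + 0.4P_{Alta}.
The game is symmetric, so in equilibrium P_{Alta} = P_{Borealis}: the reaction function gives 0.6P_{Borealis} = 46.2, hence P_{Borealis} = 77.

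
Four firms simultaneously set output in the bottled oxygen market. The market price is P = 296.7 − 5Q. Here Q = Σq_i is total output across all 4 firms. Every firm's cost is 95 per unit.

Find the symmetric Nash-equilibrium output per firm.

8.068

A representative firm's profit is π_i = q_i(296.7 − 5Q) − 95q_i, with Q = q_i + Σ_{j≠i} q_j.
First-order condition: 201.7 − 10q_i − 5Σ_{j≠i} q_j = 0.
Imposing symmetry (q_j = q for all j) turns Σ_{j≠i} q_j into 3q, so 201.7 = 25q and q = 8.068.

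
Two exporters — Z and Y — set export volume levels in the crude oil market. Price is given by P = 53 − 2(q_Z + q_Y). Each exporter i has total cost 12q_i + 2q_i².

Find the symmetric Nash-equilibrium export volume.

Exporter Z's profit: π = q_Z(53 − 2(q_Z + q_Y)) − 12q_Z − 2q_Z².
∂π/∂q_Z = 41 − 8q_Z − 2q_Y = 0, so q_Z = 5.125 − 0.25q_Y.
By symmetry q_Y = q_Z; substituting into the reaction function, 1.25q_Z = 5.125 and q_Z = 4.1.

4.1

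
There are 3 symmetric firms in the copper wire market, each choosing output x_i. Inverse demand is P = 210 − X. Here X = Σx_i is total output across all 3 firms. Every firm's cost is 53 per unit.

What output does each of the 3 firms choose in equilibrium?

A representative firm's profit is π_i = x_i(210 − X) − 53x_i, with X = x_i + Σ_{j≠i} x_j.
First-order condition: 157 − 2x_i − Σ_{j≠i} x_j = 0.
In a symmetric equilibrium every firm chooses the same x, so Σ_{j≠i} x_j = 2x. The condition becomes 157 − 4x = 0, giving x = 157/4 = 39.25.

39.25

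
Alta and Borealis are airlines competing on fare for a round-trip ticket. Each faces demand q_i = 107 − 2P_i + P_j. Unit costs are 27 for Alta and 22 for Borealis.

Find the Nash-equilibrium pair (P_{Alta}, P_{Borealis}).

Alta's profit: π = (P_{Alta} − 27)(107 − 2P_{Alta} + P_{Borealis}).
∂π/∂P_{Alta} = 161 − 4P_{Alta} + P_{Borealis} = 0 ⇒ P_{Alta} = 40.25 + 0.25P_{Borealis}.
Similarly P_{Borealis} = 37.75 + 0.25P_{Alta}.
Substituting the second reaction function into the first: P_{Alta} = 40.25 + 0.25(37.75 + 0.25P_{Alta}), which gives 0.9375P_{Alta} = 49.6875 ⇒ P_{Alta} = 53.
Then P_{Borealis} = 37.75 + 0.25·53 = 51.

53, 51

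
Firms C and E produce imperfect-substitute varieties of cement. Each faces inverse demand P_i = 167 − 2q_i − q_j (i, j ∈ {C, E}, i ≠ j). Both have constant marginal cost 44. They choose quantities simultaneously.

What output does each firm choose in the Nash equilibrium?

24.6

Firm C's profit: π = q_C(167 − 2q_C − q_E) − 44q_C.
∂π/∂q_C = 123 − 4q_C − q_E = 0 ⇒ q_C = 30.75 − 0.25q_E.
By symmetry q_E = q_C; substituting into the reaction function, 1.25q_C = 30.75 and q_C = 24.6.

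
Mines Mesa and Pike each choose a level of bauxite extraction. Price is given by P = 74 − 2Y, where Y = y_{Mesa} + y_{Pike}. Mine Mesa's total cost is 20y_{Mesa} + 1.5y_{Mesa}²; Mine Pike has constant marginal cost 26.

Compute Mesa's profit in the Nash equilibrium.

87.5

Mine Mesa's profit: π = y_{Mesa}(74 − 2(y_{Mesa} + y_{Pike})) − 20y_{Mesa} − 1.5y_{Mesa}².
∂π/∂y_{Mesa} = 54 − 7y_{Mesa} − 2y_{Pike} = 0, so y_{Mesa} = 54/7 − (2/7)y_{Pike}.
For Pike: ∂π/∂y_{Pike} = 48 − 4y_{Pike} − 2y_{Mesa} = 0 ⇒ y_{Pike} = 12 − 0.5y_{Mesa}.
Solving the two reaction functions simultaneously: (1 − (−2/7)(−0.5))y_{Mesa} = 54/7 − (2/7)·12, so (6/7)y_{Mesa} = 30/7 and y_{Mesa} = 5.
Then y_{Pike} = 12 − 0.5·5 = 9.5.
Price P = 74 − 2·14.5 = 45.
Mesa's profit: (45 − 20)·5 − 1.5(5)² = 87.5.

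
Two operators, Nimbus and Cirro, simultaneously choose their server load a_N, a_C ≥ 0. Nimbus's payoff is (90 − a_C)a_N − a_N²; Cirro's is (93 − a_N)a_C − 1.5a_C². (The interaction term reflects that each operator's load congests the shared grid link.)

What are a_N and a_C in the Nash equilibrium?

35.4, 19.2

Expanding Nimbus's payoff: 90a_N − a_Ca_N − a_N².
∂π/∂a_N = 90 − a_C − 2a_N = 0, so a_N = 45 − 0.5a_C.
Likewise for Cirro: a_C = 31 − (1/3)a_N.
Substituting the second reaction function into the first: a_N = 45 − 0.5(31 − (1/3)a_N), which gives (5/6)a_N = 29.5 ⇒ a_N = 35.4.
Then a_C = 31 − (1/3)·35.4 = 19.2.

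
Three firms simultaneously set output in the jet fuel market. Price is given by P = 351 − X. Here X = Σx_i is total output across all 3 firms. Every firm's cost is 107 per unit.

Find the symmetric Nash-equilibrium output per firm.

61

A representative firm's profit is π_i = x_i(351 − X) − 107x_i, with X = x_i + Σ_{j≠i} x_j.
First-order condition: 244 − 2x_i − Σ_{j≠i} x_j = 0.
In a symmetric equilibrium every firm chooses the same x, so Σ_{j≠i} x_j = 2x. The condition becomes 244 − 4x = 0, giving x = 244/4 = 61.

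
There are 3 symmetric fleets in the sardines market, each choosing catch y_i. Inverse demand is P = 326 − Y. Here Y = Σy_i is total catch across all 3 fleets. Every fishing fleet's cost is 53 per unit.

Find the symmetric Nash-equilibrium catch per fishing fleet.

68.25

A representative fishing fleet's profit is π_i = y_i(326 − Y) − 53y_i, with Y = y_i + Σ_{j≠i} y_j.
First-order condition: 273 − 2y_i − Σ_{j≠i} y_j = 0.
With identical fishing fleets, set every y_j = y: then 273 − 2y − 2y = 0, i.e. y = 273/4 = 68.25.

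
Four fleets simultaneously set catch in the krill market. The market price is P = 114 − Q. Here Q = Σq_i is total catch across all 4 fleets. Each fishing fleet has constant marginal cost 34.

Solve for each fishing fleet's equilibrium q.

A representative fishing fleet's profit is π_i = q_i(114 − Q) − 34q_i, with Q = q_i + Σ_{j≠i} q_j.
First-order condition: 80 − 2q_i − Σ_{j≠i} q_j = 0.
With identical fishing fleets, set every q_j = q: then 80 − 2q − 3q = 0, i.e. q = 80/5 = 16.

16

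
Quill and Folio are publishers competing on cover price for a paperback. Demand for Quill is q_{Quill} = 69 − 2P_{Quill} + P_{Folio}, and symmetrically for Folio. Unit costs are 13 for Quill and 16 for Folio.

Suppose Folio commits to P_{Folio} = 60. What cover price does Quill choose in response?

Quill's profit: π = (P_{Quill} − 13)(69 − 2P_{Quill} + P_{Folio}).
∂π/∂P_{Quill} = 95 − 4P_{Quill} + P_{Folio} = 0 ⇒ P_{Quill} = 23.75 + 0.25P_{Folio}.
At P_{Folio} = 60: P_{Quill} = 23.75 + 0.25·60 = 38.75.

38.75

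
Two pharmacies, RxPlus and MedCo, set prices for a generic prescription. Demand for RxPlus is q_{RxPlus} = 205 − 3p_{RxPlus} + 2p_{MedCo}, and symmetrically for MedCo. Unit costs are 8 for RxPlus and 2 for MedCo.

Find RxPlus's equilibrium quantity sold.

RxPlus's profit: π = (p_{RxPlus} − 8)(205 − 3p_{RxPlus} + 2p_{MedCo}).
∂π/∂p_{RxPlus} = 229 − 6p_{RxPlus} + 2p_{MedCo} = 0 ⇒ p_{RxPlus} = 229/6 + (1/3)p_{MedCo}.
Similarly p_{MedCo} = 211/6 + (1/3)p_{RxPlus}.
Substituting the second reaction function into the first: p_{RxPlus} = 229/6 + (1/3)(211/6 + (1/3)p_{RxPlus}), which gives (8/9)p_{RxPlus} = 449/9 ⇒ p_{RxPlus} = 56.125.
Then p_{MedCo} = 211/6 + (1/3)·56.125 = 53.875.
q_{RxPlus} = 205 − 3·56.125 + 2·53.875 = 144.375.

144.375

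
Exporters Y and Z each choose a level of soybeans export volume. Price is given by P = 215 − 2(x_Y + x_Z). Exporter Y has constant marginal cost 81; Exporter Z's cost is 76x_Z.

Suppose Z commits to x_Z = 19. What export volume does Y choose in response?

Exporter Y's profit: π = x_Y(215 − 2(x_Y + x_Z)) − 81x_Y.
∂π/∂x_Y = 134 − 4x_Y − 2x_Z = 0, so x_Y = 33.5 − 0.5x_Z.
At x_Z = 19: x_Y = 33.5 − 0.5·19 = 24.

24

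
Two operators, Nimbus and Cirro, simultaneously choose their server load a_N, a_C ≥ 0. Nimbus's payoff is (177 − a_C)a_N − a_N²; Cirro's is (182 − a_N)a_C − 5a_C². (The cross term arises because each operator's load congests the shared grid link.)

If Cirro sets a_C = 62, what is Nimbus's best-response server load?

Expanding Nimbus's payoff: 177a_N − a_Ca_N − a_N².
∂π/∂a_N = 177 − a_C − 2a_N = 0, so a_N = 88.5 − 0.5a_C.
At a_C = 62: a_N = 88.5 − 0.5·62 = 57.5.

57.5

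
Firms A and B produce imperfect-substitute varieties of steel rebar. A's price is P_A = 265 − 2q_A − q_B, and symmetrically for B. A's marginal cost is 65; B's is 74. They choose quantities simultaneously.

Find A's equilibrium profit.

3296.72

Firm A's profit: π = q_A(265 − 2q_A − q_B) − 65q_A.
∂π/∂q_A = 200 − 4q_A − q_B = 0 ⇒ q_A = 50 − 0.25q_B.
Similarly q_B = 47.75 − 0.25q_A.
Solving the two reaction functions simultaneously: (1 − (−0.25)(−0.25))q_A = 50 − 0.25·47.75, so 0.9375q_A = 38.0625 and q_A = 40.6.
Then q_B = 47.75 − 0.25·40.6 = 37.6.
P_A = 265 − 2·40.6 − 37.6 = 146.2.
Profit = (146.2 − 65)·40.6 = 3296.72.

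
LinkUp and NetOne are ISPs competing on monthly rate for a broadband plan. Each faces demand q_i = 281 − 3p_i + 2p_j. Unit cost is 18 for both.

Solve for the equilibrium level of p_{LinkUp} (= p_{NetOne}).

LinkUp's profit: π = (p_{LinkUp} − 18)(281 − 3p_{LinkUp} + 2p_{NetOne}).
∂π/∂p_{LinkUp} = 335 − 6p_{LinkUp} + 2p_{NetOne} = 0 ⇒ p_{LinkUp} = 335/6 + (1/3)p_{NetOne}.
Setting p_{LinkUp} = p_{NetOne} in the reaction function: p_{LinkUp} = 335/6 + (1/3)p_{LinkUp}, so p_{LinkUp} = (335/6) / (2/3) = 83.75.

83.75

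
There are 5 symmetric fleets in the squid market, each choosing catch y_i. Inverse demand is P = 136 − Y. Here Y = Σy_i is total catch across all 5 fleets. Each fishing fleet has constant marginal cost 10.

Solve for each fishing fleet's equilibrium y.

A representative fishing fleet's profit is π_i = y_i(136 − Y) − 10y_i, with Y = y_i + Σ_{j≠i} y_j.
First-order condition: 126 − 2y_i − Σ_{j≠i} y_j = 0.
Imposing symmetry (y_j = y for all j) turns Σ_{j≠i} y_j into 4y, so 126 = 6y and y = 21.

21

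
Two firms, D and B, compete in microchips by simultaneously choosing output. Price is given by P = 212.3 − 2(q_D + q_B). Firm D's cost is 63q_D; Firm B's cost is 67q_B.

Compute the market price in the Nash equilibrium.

Firm D's profit: π = q_D(212.3 − 2(q_D + q_B)) − 63q_D.
∂π/∂q_D = 149.3 − 4q_D − 2q_B = 0, so q_D = 37.325 − 0.5q_B.
By the same steps for B: q_B = 36.325 − 0.5q_D.
Solving the two reaction functions simultaneously: (1 − (−0.5)(−0.5))q_D = 37.325 − 0.5·36.325, so 0.75q_D = 19.1625 and q_D = 25.55.
Then q_B = 36.325 − 0.5·25.55 = 23.55.
Equilibrium price: P = 212.3 − 2·49.1 = 114.1.

114.1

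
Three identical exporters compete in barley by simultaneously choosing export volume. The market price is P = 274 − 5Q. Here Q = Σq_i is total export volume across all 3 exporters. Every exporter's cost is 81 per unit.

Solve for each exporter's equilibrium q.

9.65

A representative exporter's profit is π_i = q_i(274 − 5Q) − 81q_i, with Q = q_i + Σ_{j≠i} q_j.
First-order condition: 193 − 10q_i − 5Σ_{j≠i} q_j = 0.
With identical exporters, set every q_j = q: then 193 − 10q − 10q = 0, i.e. q = 193/20 = 9.65.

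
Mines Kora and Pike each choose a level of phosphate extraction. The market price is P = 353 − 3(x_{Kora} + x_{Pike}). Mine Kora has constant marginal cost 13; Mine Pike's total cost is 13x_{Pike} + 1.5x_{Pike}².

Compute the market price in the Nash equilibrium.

149

Mine Kora's profit: π = x_{Kora}(353 − 3(x_{Kora} + x_{Pike})) − 13x_{Kora}.
∂π/∂x_{Kora} = 340 − 6x_{Kora} − 3x_{Pike} = 0, so x_{Kora} = 170/3 − 0.5x_{Pike}.
For Pike: ∂π/∂x_{Pike} = 340 − 9x_{Pike} − 3x_{Kora} = 0 ⇒ x_{Pike} = 340/9 − (1/3)x_{Kora}.
Plugging x_{Pike} into Kora's best response: x_{Kora} = 170/3 − 0.5(340/9 − (1/3)x_{Kora}) ⇒ (5/6)x_{Kora} = 340/9, so x_{Kora} = 136/3.
Then x_{Pike} = 340/9 − (1/3)·(136/3) = 68/3.
Equilibrium price: P = 353 − 3·68 = 149.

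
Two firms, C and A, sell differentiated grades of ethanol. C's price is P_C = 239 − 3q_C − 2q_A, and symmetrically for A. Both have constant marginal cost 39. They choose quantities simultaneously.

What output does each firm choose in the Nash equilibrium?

Firm C's profit: π = q_C(239 − 3q_C − 2q_A) − 39q_C.
∂π/∂q_C = 200 − 6q_C − 2q_A = 0 ⇒ q_C = 100/3 − (1/3)q_A.
The game is symmetric, so in equilibrium q_A = q_C: the reaction function gives (4/3)q_C = 100/3, hence q_C = 25.

25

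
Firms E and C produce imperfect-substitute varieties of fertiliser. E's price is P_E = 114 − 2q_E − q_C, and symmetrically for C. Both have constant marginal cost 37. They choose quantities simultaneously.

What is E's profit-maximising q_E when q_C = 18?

14.75

Firm E's profit: π = q_E(114 − 2q_E − q_C) − 37q_E.
∂π/∂q_E = 77 − 4q_E − q_C = 0 ⇒ q_E = 19.25 − 0.25q_C.
At q_C = 18: q_E = 19.25 − 0.25·18 = 14.75.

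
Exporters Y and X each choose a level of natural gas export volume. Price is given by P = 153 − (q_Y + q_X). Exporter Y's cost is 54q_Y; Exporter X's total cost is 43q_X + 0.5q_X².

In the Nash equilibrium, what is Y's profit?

1398.76

Exporter Y's profit: π = q_Y(153 − (q_Y + q_X)) − 54q_Y.
∂π/∂q_Y = 99 − 2q_Y − q_X = 0, so q_Y = 49.5 − 0.5q_X.
For X: ∂π/∂q_X = 110 − 3q_X − q_Y = 0 ⇒ q_X = 110/3 − (1/3)q_Y.
Solving the two reaction functions simultaneously: (1 − (−0.5)(−1/3))q_Y = 49.5 − 0.5·(110/3), so (5/6)q_Y = 187/6 and q_Y = 37.4.
Then q_X = 110/3 − (1/3)·37.4 = 24.2.
Price P = 153 − 61.6 = 91.4.
Y's profit: (91.4 − 54)·37.4 = 1398.76.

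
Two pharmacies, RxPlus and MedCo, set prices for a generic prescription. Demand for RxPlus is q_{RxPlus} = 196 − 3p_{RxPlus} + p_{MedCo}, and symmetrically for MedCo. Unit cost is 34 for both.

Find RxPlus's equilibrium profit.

RxPlus's profit: π = (p_{RxPlus} − 34)(196 − 3p_{RxPlus} + p_{MedCo}).
∂π/∂p_{RxPlus} = 298 − 6p_{RxPlus} + p_{MedCo} = 0 ⇒ p_{RxPlus} = 149/3 + (1/6)p_{MedCo}.
The game is symmetric, so in equilibrium p_{MedCo} = p_{RxPlus}: the reaction function gives (5/6)p_{RxPlus} = 149/3, hence p_{RxPlus} = 59.6.
q_{RxPlus} = 196 − 3·59.6 + 59.6 = 76.8.
Profit = (59.6 − 34)·76.8 = 1966.08.

1966.08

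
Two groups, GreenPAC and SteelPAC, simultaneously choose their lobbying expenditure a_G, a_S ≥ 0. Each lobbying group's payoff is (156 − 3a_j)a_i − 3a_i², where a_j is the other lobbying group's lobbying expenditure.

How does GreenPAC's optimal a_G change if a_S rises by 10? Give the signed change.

GreenPAC's payoff is (156 − 3a_S)a_G − 3a_G².
∂π/∂a_G = 156 − 3a_S − 6a_G = 0, so a_G = 26 − 0.5a_S.
The reaction-function slope is −0.5, so a 10-unit rise in a_S moves a_G by −0.5 × 10 = −5. GreenPAC's best response falls — the actions are strategic substitutes.

-5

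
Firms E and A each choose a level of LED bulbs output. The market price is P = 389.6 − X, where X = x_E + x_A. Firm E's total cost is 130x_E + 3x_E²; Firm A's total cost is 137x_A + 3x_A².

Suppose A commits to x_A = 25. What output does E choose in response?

Firm E's profit: π = x_E(389.6 − (x_E + x_A)) − 130x_E − 3x_E².
∂π/∂x_E = 259.6 − 8x_E − x_A = 0, so x_E = 32.45 − 0.125x_A.
At x_A = 25: x_E = 32.45 − 0.125·25 = 29.325.

29.325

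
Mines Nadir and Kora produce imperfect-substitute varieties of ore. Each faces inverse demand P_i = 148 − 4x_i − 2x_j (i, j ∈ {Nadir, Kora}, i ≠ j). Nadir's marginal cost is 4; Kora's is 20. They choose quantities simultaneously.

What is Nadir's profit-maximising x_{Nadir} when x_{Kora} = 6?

Mine Nadir's profit: π = x_{Nadir}(148 − 4x_{Nadir} − 2x_{Kora}) − 4x_{Nadir}.
∂π/∂x_{Nadir} = 144 − 8x_{Nadir} − 2x_{Kora} = 0 ⇒ x_{Nadir} = 18 − 0.25x_{Kora}.
At x_{Kora} = 6: x_{Nadir} = 18 − 0.25·6 = 16.5.

16.5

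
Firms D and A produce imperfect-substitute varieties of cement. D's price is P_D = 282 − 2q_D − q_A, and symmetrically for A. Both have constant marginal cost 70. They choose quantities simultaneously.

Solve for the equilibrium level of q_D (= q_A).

Firm D's profit: π = q_D(282 − 2q_D − q_A) − 70q_D.
∂π/∂q_D = 212 − 4q_D − q_A = 0 ⇒ q_D = 53 − 0.25q_A.
By symmetry q_A = q_D; substituting into the reaction function, 1.25q_D = 53 and q_D = 42.4.

42.4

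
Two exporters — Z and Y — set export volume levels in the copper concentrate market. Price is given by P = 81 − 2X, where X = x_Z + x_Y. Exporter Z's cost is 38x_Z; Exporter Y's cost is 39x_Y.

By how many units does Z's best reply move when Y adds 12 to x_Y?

-6

Exporter Z's profit: π = x_Z(81 − 2(x_Z + x_Y)) − 38x_Z.
∂π/∂x_Z = 43 − 4x_Z − 2x_Y = 0, so x_Z = 10.75 − 0.5x_Y.
The reaction-function slope is −0.5, so a 12-unit rise in x_Y moves x_Z by −0.5 × 12 = −6. Z's best response falls — the actions are strategic substitutes.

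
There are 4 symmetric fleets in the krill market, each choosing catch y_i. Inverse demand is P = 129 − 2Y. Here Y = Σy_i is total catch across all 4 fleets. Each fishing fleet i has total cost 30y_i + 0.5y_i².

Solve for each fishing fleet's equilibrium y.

9

A representative fishing fleet's profit is π_i = y_i(129 − 2Y) − 30y_i − 0.5y_i², with Y = y_i + Σ_{j≠i} y_j.
First-order condition: 99 − 5y_i − 2Σ_{j≠i} y_j = 0.
With identical fishing fleets, set every y_j = y: then 99 − 5y − 6y = 0, i.e. y = 99/11 = 9.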